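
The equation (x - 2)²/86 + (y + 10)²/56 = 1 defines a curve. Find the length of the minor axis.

4√14

Center (2, -10). The larger denominator 86 sits under the x-term, so the major axis is horizontal; a² = 86, b² = 56.
b² = 56 so b = 2√14; the minor axis has length 2b = 4√14.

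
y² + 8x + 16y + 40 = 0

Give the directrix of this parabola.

x = 5

Only y is squared. Complete the square in y: (y + 8)² = -8(x - 3).
Vertex (3, -8); 4p = -8 so p = -2. Opens left.
Directrix is the vertical line x = h − p = 3 − (-2) = 5.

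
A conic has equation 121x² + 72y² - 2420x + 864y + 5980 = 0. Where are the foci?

121(x² - 20x) + 72(y² + 12y) = -5980
Complete the square in x and y: 121(x - 10)² + 72(y + 6)² = -5980 + 12100 + 2592 = 8712
Divide through by 8712 to get (x - 10)²/72 + (y + 6)²/121 = 1.
Ellipse, center (10, -6), major axis vertical; a² = 121, b² = 72.
c² = a² - b² = 121 - 72 = 49, so c = 7.
Foci lie on the vertical axis through the center: (h, k ± c).

(10, -13) and (10, 1)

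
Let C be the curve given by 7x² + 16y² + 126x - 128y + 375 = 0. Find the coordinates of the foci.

Group the x- and y-terms: 7(x² + 18x) + 16(y² - 8y) = -375
Complete the square: 7(x + 9)² + 16(y - 4)² = -375 + 567 + 256 = 448
Divide through by 448 to get (x + 9)²/64 + (y - 4)²/28 = 1.
Ellipse, center (-9, 4), major axis horizontal; a² = 64, b² = 28.
c² = a² - b² = 64 - 28 = 36, so c = 6.
Foci lie on the horizontal axis through the center: (h ± c, k).

(-15, 4) and (-3, 4)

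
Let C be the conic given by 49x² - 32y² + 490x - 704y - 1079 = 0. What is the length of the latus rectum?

64/7

Collect terms: 49(x² + 10x) -32(y² + 22y) = 1079
Completing the square gives 49(x + 5)² -32(y + 11)² = 1079 + 1225 - 3872 = -1568.
Divide through by -1568 to get (y + 11)²/49 - (x + 5)²/32 = 1.
Hyperbola, center (-5, -11), transverse axis vertical; a² = 49, b² = 32.
Latus rectum length = 2b²/a = 2·32/7 = 64/7.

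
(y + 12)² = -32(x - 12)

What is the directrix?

Vertex (12, -12); 4p = -32 so p = -8. Opens left.
Directrix is the vertical line x = h − p = 12 − (-8) = 20.

x = 20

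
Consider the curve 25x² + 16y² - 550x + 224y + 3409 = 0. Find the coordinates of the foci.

(11, -10) and (11, -4)

Group the x- and y-terms: 25(x² - 22x) + 16(y² + 14y) = -3409
25(x - 11)² + 16(y + 7)² = -3409 + 3025 + 784 = 400
Divide by 400: (x - 11)²/16 + (y + 7)²/25 = 1
Ellipse, center (11, -7), major axis vertical; a² = 25, b² = 16.
c² = a² - b² = 25 - 16 = 9, so c = 3.
Foci lie on the vertical axis through the center: (h, k ± c).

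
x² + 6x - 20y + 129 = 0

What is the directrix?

Only x is squared. Complete the square in x: (x + 3)² = 20(y - 6).
Vertex (-3, 6); 4p = 20 so p = 5. Opens up.
Directrix is the horizontal line y = k − p = 6 − (5) = 1.

y = 1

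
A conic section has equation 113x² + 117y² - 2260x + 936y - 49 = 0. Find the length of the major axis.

113(x² - 20x) + 117(y² + 8y) = 49
Complete the square: 113(x - 10)² + 117(y + 4)² = 49 + 11300 + 1872 = 13221
Dividing both sides by 13221: (x - 10)²/117 + (y + 4)²/113 = 1
Ellipse, center (10, -4), major axis horizontal; a² = 117, b² = 113.
a² = 117 so a = 3√13; the major axis has length 2a = 6√13.

6√13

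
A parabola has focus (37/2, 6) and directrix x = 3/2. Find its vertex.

(10, 6)

The vertex is the midpoint between the focus and the directrix along the axis of symmetry.
Axis is horizontal (directrix is vertical). Vertex x-coordinate = (37/2 + 3/2)/2 = 10; y-coordinate = 6.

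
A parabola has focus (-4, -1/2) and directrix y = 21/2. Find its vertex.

The vertex is the midpoint between the focus and the directrix along the axis of symmetry.
Axis is vertical (directrix is horizontal). Vertex y-coordinate = (-1/2 + 21/2)/2 = 5; x-coordinate = -4.

(-4, 5)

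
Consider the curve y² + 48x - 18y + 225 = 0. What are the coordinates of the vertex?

Only y is squared. Complete the square in y: (y - 9)² = -48(x + 3).
Vertex (-3, 9); 4p = -48 so p = -12. Opens left.

(-3, 9)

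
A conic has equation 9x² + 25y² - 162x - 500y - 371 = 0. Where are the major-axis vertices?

(-11, 10) and (29, 10)

Collect terms: 9(x² - 18x) + 25(y² - 20y) = 371
Complete the square in x and y: 9(x - 9)² + 25(y - 10)² = 371 + 729 + 2500 = 3600
Divide by 3600: (x - 9)²/400 + (y - 10)²/144 = 1
Ellipse, center (9, 10), major axis horizontal; a² = 400, b² = 144.
a = 20. Vertices at (h ± a, k).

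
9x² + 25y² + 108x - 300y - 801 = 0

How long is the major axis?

30

Group: 9(x² + 12x) + 25(y² - 12y) = 801
Complete the square in x and y: 9(x + 6)² + 25(y - 6)² = 801 + 324 + 900 = 2025
Dividing both sides by 2025: (x + 6)²/225 + (y - 6)²/81 = 1
Ellipse, center (-6, 6), major axis horizontal; a² = 225, b² = 81.
a² = 225 so a = 15; the major axis has length 2a = 30.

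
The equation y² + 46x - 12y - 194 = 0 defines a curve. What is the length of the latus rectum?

46

Only y is squared. Complete the square in y: (y - 6)² = -46(x - 5).
Vertex (5, 6); 4p = -46 so p = -23/2. Opens left.
Latus rectum length = |4p| = 46.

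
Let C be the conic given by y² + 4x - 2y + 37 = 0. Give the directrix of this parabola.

Only y is squared. Complete the square in y: (y - 1)² = -4(x + 9).
Vertex (-9, 1); 4p = -4 so p = -1. Opens left.
Directrix is the vertical line x = h − p = -9 − (-1) = -8.

x = -8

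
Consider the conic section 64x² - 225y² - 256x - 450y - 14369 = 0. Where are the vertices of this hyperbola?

(-13, -1) and (17, -1)

Rearranging, 64(x² - 4x) -225(y² + 2y) = 14369.
Completing the square gives 64(x - 2)² -225(y + 1)² = 14369 + 256 - 225 = 14400.
Divide by 14400: (x - 2)²/225 - (y + 1)²/64 = 1
Hyperbola, center (2, -1), transverse axis horizontal; a² = 225, b² = 64.
a = 15. Vertices at (h ± a, k).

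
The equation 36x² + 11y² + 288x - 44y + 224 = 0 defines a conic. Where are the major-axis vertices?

(-4, -4) and (-4, 8)

Rearranging, 36(x² + 8x) + 11(y² - 4y) = -224.
Complete the square: 36(x + 4)² + 11(y - 2)² = -224 + 576 + 44 = 396
Divide through by 396 to get (x + 4)²/11 + (y - 2)²/36 = 1.
Ellipse, center (-4, 2), major axis vertical; a² = 36, b² = 11.
a = 6. Vertices at (h, k ± a).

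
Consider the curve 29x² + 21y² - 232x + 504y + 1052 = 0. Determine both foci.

(4, -12 - 4√2) and (4, -12 + 4√2)

Group the x- and y-terms: 29(x² - 8x) + 21(y² + 24y) = -1052
Complete the square in x and y: 29(x - 4)² + 21(y + 12)² = -1052 + 464 + 3024 = 2436
Divide by 2436: (x - 4)²/84 + (y + 12)²/116 = 1
Ellipse, center (4, -12), major axis vertical; a² = 116, b² = 84.
c² = a² - b² = 116 - 84 = 32, so c = 4√2.
Foci lie on the vertical axis through the center: (h, k ± c).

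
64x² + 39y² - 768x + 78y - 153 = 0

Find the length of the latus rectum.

39/4

Group: 64(x² - 12x) + 39(y² + 2y) = 153
Completing the square gives 64(x - 6)² + 39(y + 1)² = 153 + 2304 + 39 = 2496.
Divide through by 2496 to get (x - 6)²/39 + (y + 1)²/64 = 1.
Ellipse, center (6, -1), major axis vertical; a² = 64, b² = 39.
Latus rectum length = 2b²/a = 2·39/8 = 39/4.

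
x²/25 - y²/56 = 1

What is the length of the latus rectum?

112/5

Center (0, 0). The positive term is the x-term, so the transverse axis is horizontal; a² = 25, b² = 56.
Latus rectum length = 2b²/a = 2·56/5 = 112/5.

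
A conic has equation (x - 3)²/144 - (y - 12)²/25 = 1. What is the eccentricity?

e = 13/12

Center (3, 12). The positive term is the x-term, so the transverse axis is horizontal; a² = 144, b² = 25.
c² = a² + b² = 169, so c = 13.
e = c/a = 13/12.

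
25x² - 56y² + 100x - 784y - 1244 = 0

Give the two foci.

(-2, -16) and (-2, 2)

Group: 25(x² + 4x) -56(y² + 14y) = 1244
Completing the square gives 25(x + 2)² -56(y + 7)² = 1244 + 100 - 2744 = -1400.
Divide by -1400: (y + 7)²/25 - (x + 2)²/56 = 1
Hyperbola, center (-2, -7), transverse axis vertical; a² = 25, b² = 56.
c² = a² + b² = 25 + 56 = 81, so c = 9.
Foci lie on the vertical axis through the center: (h, k ± c).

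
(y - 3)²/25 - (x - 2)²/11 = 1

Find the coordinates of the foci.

Center (2, 3). The positive term is the y-term, so the transverse axis is vertical; a² = 25, b² = 11.
c² = a² + b² = 25 + 11 = 36, so c = 6.
Foci lie on the vertical axis through the center: (h, k ± c).

(2, -3) and (2, 9)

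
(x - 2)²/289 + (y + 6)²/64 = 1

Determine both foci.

Center (2, -6). The larger denominator 289 sits under the x-term, so the major axis is horizontal; a² = 289, b² = 64.
c² = a² - b² = 289 - 64 = 225, so c = 15.
Foci lie on the horizontal axis through the center: (h ± c, k).

(-13, -6) and (17, -6)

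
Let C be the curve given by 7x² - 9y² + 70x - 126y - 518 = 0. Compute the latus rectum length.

28/3

Group: 7(x² + 10x) -9(y² + 14y) = 518
Complete the square: 7(x + 5)² -9(y + 7)² = 518 + 175 - 441 = 252
Divide by 252: (x + 5)²/36 - (y + 7)²/28 = 1
Hyperbola, center (-5, -7), transverse axis horizontal; a² = 36, b² = 28.
Latus rectum length = 2b²/a = 2·28/6 = 28/3.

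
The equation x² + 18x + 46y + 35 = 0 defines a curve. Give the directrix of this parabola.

Only x is squared. Complete the square in x: (x + 9)² = -46(y - 1).
Vertex (-9, 1); 4p = -46 so p = -23/2. Opens down.
Directrix is the horizontal line y = k − p = 1 − (-23/2) = 25/2.

y = 25/2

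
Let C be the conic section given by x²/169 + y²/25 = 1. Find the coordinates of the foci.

(-12, 0) and (12, 0)

Center (0, 0). The larger denominator 169 sits under the x-term, so the major axis is horizontal; a² = 169, b² = 25.
c² = a² - b² = 169 - 25 = 144, so c = 12.
Foci lie on the horizontal axis through the center: (h ± c, k).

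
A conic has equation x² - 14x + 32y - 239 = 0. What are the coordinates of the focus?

(7, 1)

Only x is squared. Complete the square in x: (x - 7)² = -32(y - 9).
Vertex (7, 9); 4p = -32 so p = -8. Opens down.
Focus is p units from the vertex along the axis: (h, k + p).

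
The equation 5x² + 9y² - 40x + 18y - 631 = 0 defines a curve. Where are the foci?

(-4, -1) and (12, -1)

5(x² - 8x) + 9(y² + 2y) = 631
5(x - 4)² + 9(y + 1)² = 631 + 80 + 9 = 720
Divide through by 720 to get (x - 4)²/144 + (y + 1)²/80 = 1.
Ellipse, center (4, -1), major axis horizontal; a² = 144, b² = 80.
c² = a² - b² = 144 - 80 = 64, so c = 8.
Foci lie on the horizontal axis through the center: (h ± c, k).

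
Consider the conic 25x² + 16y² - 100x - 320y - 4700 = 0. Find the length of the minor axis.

Collect terms: 25(x² - 4x) + 16(y² - 20y) = 4700
Completing the square gives 25(x - 2)² + 16(y - 10)² = 4700 + 100 + 1600 = 6400.
Dividing both sides by 6400: (x - 2)²/256 + (y - 10)²/400 = 1
Ellipse, center (2, 10), major axis vertical; a² = 400, b² = 256.
b² = 256 so b = 16; the minor axis has length 2b = 32.

32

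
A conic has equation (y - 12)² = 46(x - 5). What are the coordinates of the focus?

(33/2, 12)

Vertex (5, 12); 4p = 46 so p = 23/2. Opens right.
Focus is p units from the vertex along the axis: (h + p, k).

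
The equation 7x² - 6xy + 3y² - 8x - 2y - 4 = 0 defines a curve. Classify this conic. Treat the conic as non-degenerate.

ellipse

A = 7, B = -6, C = 3.
Discriminant B² − 4AC = (-6)² − 4·7·3 = -48.
B² − 4AC < 0 ⇒ ellipse.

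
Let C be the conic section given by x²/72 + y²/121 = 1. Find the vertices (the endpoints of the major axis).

Center (0, 0). The larger denominator 121 sits under the y-term, so the major axis is vertical; a² = 121, b² = 72.
a = 11. Vertices at (h, k ± a).

(0, -11) and (0, 11)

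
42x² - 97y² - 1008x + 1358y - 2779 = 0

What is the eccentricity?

e = √13483/97

42(x² - 24x) -97(y² - 14y) = 2779
42(x - 12)² -97(y - 7)² = 2779 + 6048 - 4753 = 4074
Divide by 4074: (x - 12)²/97 - (y - 7)²/42 = 1
Hyperbola, center (12, 7), transverse axis horizontal; a² = 97, b² = 42.
c² = a² + b² = 139, so c = √139.
e = c/a = √139/√97 = √13483/97.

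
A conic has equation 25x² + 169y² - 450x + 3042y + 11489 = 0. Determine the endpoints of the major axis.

(-4, -9) and (22, -9)

Group: 25(x² - 18x) + 169(y² + 18y) = -11489
Complete the square: 25(x - 9)² + 169(y + 9)² = -11489 + 2025 + 13689 = 4225
Dividing both sides by 4225: (x - 9)²/169 + (y + 9)²/25 = 1
Ellipse, center (9, -9), major axis horizontal; a² = 169, b² = 25.
a = 13. Vertices at (h ± a, k).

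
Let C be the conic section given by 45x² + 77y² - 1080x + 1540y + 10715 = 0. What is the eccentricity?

e = 4√154/77

45(x² - 24x) + 77(y² + 20y) = -10715
Complete the square: 45(x - 12)² + 77(y + 10)² = -10715 + 6480 + 7700 = 3465
Divide through by 3465 to get (x - 12)²/77 + (y + 10)²/45 = 1.
Ellipse, center (12, -10), major axis horizontal; a² = 77, b² = 45.
c² = a² - b² = 32, so c = 4√2.
e = c/a = 4√2/√77 = 4√154/77.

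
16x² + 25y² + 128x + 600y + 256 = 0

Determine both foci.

(-13, -12) and (5, -12)

Group the x- and y-terms: 16(x² + 8x) + 25(y² + 24y) = -256
Completing the square gives 16(x + 4)² + 25(y + 12)² = -256 + 256 + 3600 = 3600.
Divide by 3600: (x + 4)²/225 + (y + 12)²/144 = 1
Ellipse, center (-4, -12), major axis horizontal; a² = 225, b² = 144.
c² = a² - b² = 225 - 144 = 81, so c = 9.
Foci lie on the horizontal axis through the center: (h ± c, k).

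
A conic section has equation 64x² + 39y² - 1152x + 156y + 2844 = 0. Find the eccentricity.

Group the x- and y-terms: 64(x² - 18x) + 39(y² + 4y) = -2844
Complete the square in x and y: 64(x - 9)² + 39(y + 2)² = -2844 + 5184 + 156 = 2496
Divide through by 2496 to get (x - 9)²/39 + (y + 2)²/64 = 1.
Ellipse, center (9, -2), major axis vertical; a² = 64, b² = 39.
c² = a² - b² = 25, so c = 5.
e = c/a = 5/8.

e = 5/8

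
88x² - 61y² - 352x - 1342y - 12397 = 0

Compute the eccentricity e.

Group the x- and y-terms: 88(x² - 4x) -61(y² + 22y) = 12397
Complete the square in x and y: 88(x - 2)² -61(y + 11)² = 12397 + 352 - 7381 = 5368
Divide through by 5368 to get (x - 2)²/61 - (y + 11)²/88 = 1.
Hyperbola, center (2, -11), transverse axis horizontal; a² = 61, b² = 88.
c² = a² + b² = 149, so c = √149.
e = c/a = √149/√61 = √9089/61.

e = √9089/61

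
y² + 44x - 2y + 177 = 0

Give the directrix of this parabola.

x = 7

Only y is squared. Complete the square in y: (y - 1)² = -44(x + 4).
Vertex (-4, 1); 4p = -44 so p = -11. Opens left.
Directrix is the vertical line x = h − p = -4 − (-11) = 7.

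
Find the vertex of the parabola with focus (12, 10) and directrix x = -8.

The vertex is the midpoint between the focus and the directrix along the axis of symmetry.
Axis is horizontal (directrix is vertical). Vertex x-coordinate = (12 + (-8))/2 = 2; y-coordinate = 10.

(2, 10)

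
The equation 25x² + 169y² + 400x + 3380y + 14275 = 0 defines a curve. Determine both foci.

Group the x- and y-terms: 25(x² + 16x) + 169(y² + 20y) = -14275
Complete the square: 25(x + 8)² + 169(y + 10)² = -14275 + 1600 + 16900 = 4225
Divide through by 4225 to get (x + 8)²/169 + (y + 10)²/25 = 1.
Ellipse, center (-8, -10), major axis horizontal; a² = 169, b² = 25.
c² = a² - b² = 169 - 25 = 144, so c = 12.
Foci lie on the horizontal axis through the center: (h ± c, k).

(-20, -10) and (4, -10)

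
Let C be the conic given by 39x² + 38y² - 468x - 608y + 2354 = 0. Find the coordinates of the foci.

(6, 7) and (6, 9)

Rearranging, 39(x² - 12x) + 38(y² - 16y) = -2354.
Completing the square gives 39(x - 6)² + 38(y - 8)² = -2354 + 1404 + 2432 = 1482.
Dividing both sides by 1482: (x - 6)²/38 + (y - 8)²/39 = 1
Ellipse, center (6, 8), major axis vertical; a² = 39, b² = 38.
c² = a² - b² = 39 - 38 = 1, so c = 1.
Foci lie on the vertical axis through the center: (h, k ± c).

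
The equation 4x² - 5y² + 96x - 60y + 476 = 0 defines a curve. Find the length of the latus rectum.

4(x² + 24x) -5(y² + 12y) = -476
Complete the square: 4(x + 12)² -5(y + 6)² = -476 + 576 - 180 = -80
Dividing both sides by -80: (y + 6)²/16 - (x + 12)²/20 = 1
Hyperbola, center (-12, -6), transverse axis vertical; a² = 16, b² = 20.
Latus rectum length = 2b²/a = 2·20/4 = 10.

10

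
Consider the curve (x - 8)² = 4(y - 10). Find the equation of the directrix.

Vertex (8, 10); 4p = 4 so p = 1. Opens up.
Directrix is the horizontal line y = k − p = 10 − (1) = 9.

y = 9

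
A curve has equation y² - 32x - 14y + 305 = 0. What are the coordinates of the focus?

Only y is squared. Complete the square in y: (y - 7)² = 32(x - 8).
Vertex (8, 7); 4p = 32 so p = 8. Opens right.
Focus is p units from the vertex along the axis: (h + p, k).

(16, 7)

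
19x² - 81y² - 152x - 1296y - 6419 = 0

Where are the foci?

(-6, -8) and (14, -8)

Collect terms: 19(x² - 8x) -81(y² + 16y) = 6419
Complete the square: 19(x - 4)² -81(y + 8)² = 6419 + 304 - 5184 = 1539
Divide by 1539: (x - 4)²/81 - (y + 8)²/19 = 1
Hyperbola, center (4, -8), transverse axis horizontal; a² = 81, b² = 19.
c² = a² + b² = 81 + 19 = 100, so c = 10.
Foci lie on the horizontal axis through the center: (h ± c, k).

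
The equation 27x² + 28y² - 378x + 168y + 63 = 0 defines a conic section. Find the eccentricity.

Group the x- and y-terms: 27(x² - 14x) + 28(y² + 6y) = -63
Completing the square gives 27(x - 7)² + 28(y + 3)² = -63 + 1323 + 252 = 1512.
Divide through by 1512 to get (x - 7)²/56 + (y + 3)²/54 = 1.
Ellipse, center (7, -3), major axis horizontal; a² = 56, b² = 54.
c² = a² - b² = 2, so c = √2.
e = c/a = √2/2√14 = √7/14.

e = √7/14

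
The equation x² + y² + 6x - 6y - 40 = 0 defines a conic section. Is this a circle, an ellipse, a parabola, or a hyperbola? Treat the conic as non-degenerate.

No xy term. Coefficients of x² and y² are A = 1, C = 1.
A = C (same sign) ⇒ circle.

circle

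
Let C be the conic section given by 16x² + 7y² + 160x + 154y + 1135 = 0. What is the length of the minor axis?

2√7

16(x² + 10x) + 7(y² + 22y) = -1135
Completing the square gives 16(x + 5)² + 7(y + 11)² = -1135 + 400 + 847 = 112.
Dividing both sides by 112: (x + 5)²/7 + (y + 11)²/16 = 1
Ellipse, center (-5, -11), major axis vertical; a² = 16, b² = 7.
b² = 7 so b = √7; the minor axis has length 2b = 2√7.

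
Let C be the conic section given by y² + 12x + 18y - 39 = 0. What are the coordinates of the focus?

Only y is squared. Complete the square in y: (y + 9)² = -12(x - 10).
Vertex (10, -9); 4p = -12 so p = -3. Opens left.
Focus is p units from the vertex along the axis: (h + p, k).

(7, -9)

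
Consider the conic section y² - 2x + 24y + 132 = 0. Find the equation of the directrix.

Only y is squared. Complete the square in y: (y + 12)² = 2(x + 6).
Vertex (-6, -12); 4p = 2 so p = 1/2. Opens right.
Directrix is the vertical line x = h − p = -6 − (1/2) = -13/2.

x = -13/2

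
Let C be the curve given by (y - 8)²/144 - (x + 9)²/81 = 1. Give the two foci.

(-9, -7) and (-9, 23)

Center (-9, 8). The positive term is the y-term, so the transverse axis is vertical; a² = 144, b² = 81.
c² = a² + b² = 144 + 81 = 225, so c = 15.
Foci lie on the vertical axis through the center: (h, k ± c).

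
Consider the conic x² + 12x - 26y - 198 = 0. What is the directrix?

Only x is squared. Complete the square in x: (x + 6)² = 26(y + 9).
Vertex (-6, -9); 4p = 26 so p = 13/2. Opens up.
Directrix is the horizontal line y = k − p = -9 − (13/2) = -31/2.

y = -31/2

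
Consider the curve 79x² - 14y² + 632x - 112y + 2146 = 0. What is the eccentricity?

e = √7347/79

Group the x- and y-terms: 79(x² + 8x) -14(y² + 8y) = -2146
Completing the square gives 79(x + 4)² -14(y + 4)² = -2146 + 1264 - 224 = -1106.
Divide by -1106: (y + 4)²/79 - (x + 4)²/14 = 1
Hyperbola, center (-4, -4), transverse axis vertical; a² = 79, b² = 14.
c² = a² + b² = 93, so c = √93.
e = c/a = √93/√79 = √7347/79.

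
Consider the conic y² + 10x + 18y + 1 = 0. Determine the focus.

Only y is squared. Complete the square in y: (y + 9)² = -10(x - 8).
Vertex (8, -9); 4p = -10 so p = -5/2. Opens left.
Focus is p units from the vertex along the axis: (h + p, k).

(11/2, -9)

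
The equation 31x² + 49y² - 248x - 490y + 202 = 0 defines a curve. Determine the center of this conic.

(4, 5)

Group: 31(x² - 8x) + 49(y² - 10y) = -202
31(x - 4)² + 49(y - 5)² = -202 + 496 + 1225 = 1519
Divide by 1519: (x - 4)²/49 + (y - 5)²/31 = 1
Ellipse with center (4, 5).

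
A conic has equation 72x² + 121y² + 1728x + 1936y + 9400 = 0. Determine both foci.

(-19, -8) and (-5, -8)

Group: 72(x² + 24x) + 121(y² + 16y) = -9400
Complete the square in x and y: 72(x + 12)² + 121(y + 8)² = -9400 + 10368 + 7744 = 8712
Dividing both sides by 8712: (x + 12)²/121 + (y + 8)²/72 = 1
Ellipse, center (-12, -8), major axis horizontal; a² = 121, b² = 72.
c² = a² - b² = 121 - 72 = 49, so c = 7.
Foci lie on the horizontal axis through the center: (h ± c, k).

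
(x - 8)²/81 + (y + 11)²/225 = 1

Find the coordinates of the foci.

(8, -23) and (8, 1)

Center (8, -11). The larger denominator 225 sits under the y-term, so the major axis is vertical; a² = 225, b² = 81.
c² = a² - b² = 225 - 81 = 144, so c = 12.
Foci lie on the vertical axis through the center: (h, k ± c).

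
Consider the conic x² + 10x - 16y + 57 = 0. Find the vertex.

Only x is squared. Complete the square in x: (x + 5)² = 16(y - 2).
Vertex (-5, 2); 4p = 16 so p = 4. Opens up.

(-5, 2)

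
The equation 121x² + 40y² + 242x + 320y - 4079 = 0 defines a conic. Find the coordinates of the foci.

(-1, -13) and (-1, 5)

121(x² + 2x) + 40(y² + 8y) = 4079
Complete the square in x and y: 121(x + 1)² + 40(y + 4)² = 4079 + 121 + 640 = 4840
Dividing both sides by 4840: (x + 1)²/40 + (y + 4)²/121 = 1
Ellipse, center (-1, -4), major axis vertical; a² = 121, b² = 40.
c² = a² - b² = 121 - 40 = 81, so c = 9.
Foci lie on the vertical axis through the center: (h, k ± c).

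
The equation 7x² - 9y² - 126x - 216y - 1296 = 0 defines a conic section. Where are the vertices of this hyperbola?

(0, -12) and (18, -12)

Rearranging, 7(x² - 18x) -9(y² + 24y) = 1296.
Completing the square gives 7(x - 9)² -9(y + 12)² = 1296 + 567 - 1296 = 567.
Divide through by 567 to get (x - 9)²/81 - (y + 12)²/63 = 1.
Hyperbola, center (9, -12), transverse axis horizontal; a² = 81, b² = 63.
a = 9. Vertices at (h ± a, k).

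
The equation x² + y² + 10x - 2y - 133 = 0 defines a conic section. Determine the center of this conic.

(-5, 1)

Group: (x² + 10x) + (y² - 2y) = 133
(x + 5)² + (y - 1)² = 133 + 25 + 1 = 159
So (x + 5)² + (y - 1)² = 159.
Circle centered at (-5, 1) with r² = 159.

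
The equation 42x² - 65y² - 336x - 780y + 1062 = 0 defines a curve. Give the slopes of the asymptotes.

42(x² - 8x) -65(y² + 12y) = -1062
Complete the square in x and y: 42(x - 4)² -65(y + 6)² = -1062 + 672 - 2340 = -2730
Divide by -2730: (y + 6)²/42 - (x - 4)²/65 = 1
Hyperbola, center (4, -6), transverse axis vertical; a² = 42, b² = 65.
For a vertical hyperbola the asymptotes have slope ±a/b.
Here that is ±√42/√65 = ±√2730/65.

√2730/65 and -√2730/65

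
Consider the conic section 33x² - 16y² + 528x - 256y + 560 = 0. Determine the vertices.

Rearranging, 33(x² + 16x) -16(y² + 16y) = -560.
Complete the square: 33(x + 8)² -16(y + 8)² = -560 + 2112 - 1024 = 528
Divide through by 528 to get (x + 8)²/16 - (y + 8)²/33 = 1.
Hyperbola, center (-8, -8), transverse axis horizontal; a² = 16, b² = 33.
a = 4. Vertices at (h ± a, k).

(-12, -8) and (-4, -8)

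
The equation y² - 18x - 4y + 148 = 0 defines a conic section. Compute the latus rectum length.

Only y is squared. Complete the square in y: (y - 2)² = 18(x - 8).
Vertex (8, 2); 4p = 18 so p = 9/2. Opens right.
Latus rectum length = |4p| = 18.

18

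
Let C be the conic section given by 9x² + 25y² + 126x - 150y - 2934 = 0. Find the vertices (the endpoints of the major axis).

(-27, 3) and (13, 3)

Rearranging, 9(x² + 14x) + 25(y² - 6y) = 2934.
Completing the square gives 9(x + 7)² + 25(y - 3)² = 2934 + 441 + 225 = 3600.
Divide through by 3600 to get (x + 7)²/400 + (y - 3)²/144 = 1.
Ellipse, center (-7, 3), major axis horizontal; a² = 400, b² = 144.
a = 20. Vertices at (h ± a, k).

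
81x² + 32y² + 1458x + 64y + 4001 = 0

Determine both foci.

(-9, -8) and (-9, 6)

Group: 81(x² + 18x) + 32(y² + 2y) = -4001
81(x + 9)² + 32(y + 1)² = -4001 + 6561 + 32 = 2592
Dividing both sides by 2592: (x + 9)²/32 + (y + 1)²/81 = 1
Ellipse, center (-9, -1), major axis vertical; a² = 81, b² = 32.
c² = a² - b² = 81 - 32 = 49, so c = 7.
Foci lie on the vertical axis through the center: (h, k ± c).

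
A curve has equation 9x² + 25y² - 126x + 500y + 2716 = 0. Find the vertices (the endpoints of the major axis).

(2, -10) and (12, -10)

9(x² - 14x) + 25(y² + 20y) = -2716
Complete the square: 9(x - 7)² + 25(y + 10)² = -2716 + 441 + 2500 = 225
Divide by 225: (x - 7)²/25 + (y + 10)²/9 = 1
Ellipse, center (7, -10), major axis horizontal; a² = 25, b² = 9.
a = 5. Vertices at (h ± a, k).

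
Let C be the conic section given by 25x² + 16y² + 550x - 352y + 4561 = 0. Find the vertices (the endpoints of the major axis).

25(x² + 22x) + 16(y² - 22y) = -4561
25(x + 11)² + 16(y - 11)² = -4561 + 3025 + 1936 = 400
Divide through by 400 to get (x + 11)²/16 + (y - 11)²/25 = 1.
Ellipse, center (-11, 11), major axis vertical; a² = 25, b² = 16.
a = 5. Vertices at (h, k ± a).

(-11, 6) and (-11, 16)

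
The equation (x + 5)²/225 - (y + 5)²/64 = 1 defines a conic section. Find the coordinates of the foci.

Center (-5, -5). The positive term is the x-term, so the transverse axis is horizontal; a² = 225, b² = 64.
c² = a² + b² = 225 + 64 = 289, so c = 17.
Foci lie on the horizontal axis through the center: (h ± c, k).

(-22, -5) and (12, -5)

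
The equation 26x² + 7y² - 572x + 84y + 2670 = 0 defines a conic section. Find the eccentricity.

e = √494/26

Group the x- and y-terms: 26(x² - 22x) + 7(y² + 12y) = -2670
26(x - 11)² + 7(y + 6)² = -2670 + 3146 + 252 = 728
Divide through by 728 to get (x - 11)²/28 + (y + 6)²/104 = 1.
Ellipse, center (11, -6), major axis vertical; a² = 104, b² = 28.
c² = a² - b² = 76, so c = 2√19.
e = c/a = 2√19/2√26 = √494/26.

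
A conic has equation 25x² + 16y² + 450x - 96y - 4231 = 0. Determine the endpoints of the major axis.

Group: 25(x² + 18x) + 16(y² - 6y) = 4231
Complete the square: 25(x + 9)² + 16(y - 3)² = 4231 + 2025 + 144 = 6400
Divide by 6400: (x + 9)²/256 + (y - 3)²/400 = 1
Ellipse, center (-9, 3), major axis vertical; a² = 400, b² = 256.
a = 20. Vertices at (h, k ± a).

(-9, -17) and (-9, 23)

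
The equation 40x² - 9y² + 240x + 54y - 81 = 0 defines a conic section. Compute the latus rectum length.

80/3

Rearranging, 40(x² + 6x) -9(y² - 6y) = 81.
Complete the square: 40(x + 3)² -9(y - 3)² = 81 + 360 - 81 = 360
Dividing both sides by 360: (x + 3)²/9 - (y - 3)²/40 = 1
Hyperbola, center (-3, 3), transverse axis horizontal; a² = 9, b² = 40.
Latus rectum length = 2b²/a = 2·40/3 = 80/3.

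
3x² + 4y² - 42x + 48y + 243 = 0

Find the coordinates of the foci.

Collect terms: 3(x² - 14x) + 4(y² + 12y) = -243
3(x - 7)² + 4(y + 6)² = -243 + 147 + 144 = 48
Divide by 48: (x - 7)²/16 + (y + 6)²/12 = 1
Ellipse, center (7, -6), major axis horizontal; a² = 16, b² = 12.
c² = a² - b² = 16 - 12 = 4, so c = 2.
Foci lie on the horizontal axis through the center: (h ± c, k).

(5, -6) and (9, -6)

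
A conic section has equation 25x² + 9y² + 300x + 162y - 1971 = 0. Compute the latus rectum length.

72/5

Group the x- and y-terms: 25(x² + 12x) + 9(y² + 18y) = 1971
25(x + 6)² + 9(y + 9)² = 1971 + 900 + 729 = 3600
Divide through by 3600 to get (x + 6)²/144 + (y + 9)²/400 = 1.
Ellipse, center (-6, -9), major axis vertical; a² = 400, b² = 144.
Latus rectum length = 2b²/a = 2·144/20 = 72/5.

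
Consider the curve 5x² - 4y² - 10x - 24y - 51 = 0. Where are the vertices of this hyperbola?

(-1, -3) and (3, -3)

Group the x- and y-terms: 5(x² - 2x) -4(y² + 6y) = 51
Completing the square gives 5(x - 1)² -4(y + 3)² = 51 + 5 - 36 = 20.
Divide through by 20 to get (x - 1)²/4 - (y + 3)²/5 = 1.
Hyperbola, center (1, -3), transverse axis horizontal; a² = 4, b² = 5.
a = 2. Vertices at (h ± a, k).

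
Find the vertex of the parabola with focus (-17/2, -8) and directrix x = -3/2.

(-5, -8)

The vertex is the midpoint between the focus and the directrix along the axis of symmetry.
Axis is horizontal (directrix is vertical). Vertex x-coordinate = (-17/2 + (-3/2))/2 = -5; y-coordinate = -8.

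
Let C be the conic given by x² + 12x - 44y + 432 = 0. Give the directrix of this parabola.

Only x is squared. Complete the square in x: (x + 6)² = 44(y - 9).
Vertex (-6, 9); 4p = 44 so p = 11. Opens up.
Directrix is the horizontal line y = k − p = 9 − (11) = -2.

y = -2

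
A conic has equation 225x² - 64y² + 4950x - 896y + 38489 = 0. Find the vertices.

Group: 225(x² + 22x) -64(y² + 14y) = -38489
225(x + 11)² -64(y + 7)² = -38489 + 27225 - 3136 = -14400
Divide through by -14400 to get (y + 7)²/225 - (x + 11)²/64 = 1.
Hyperbola, center (-11, -7), transverse axis vertical; a² = 225, b² = 64.
a = 15. Vertices at (h, k ± a).

(-11, -22) and (-11, 8)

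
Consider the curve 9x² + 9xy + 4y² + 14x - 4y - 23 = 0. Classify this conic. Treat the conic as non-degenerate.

ellipse

A = 9, B = 9, C = 4.
Discriminant B² − 4AC = 9² − 4·9·4 = -63.
B² − 4AC < 0 ⇒ ellipse.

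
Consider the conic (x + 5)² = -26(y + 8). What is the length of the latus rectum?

Vertex (-5, -8); 4p = -26 so p = -13/2. Opens down.
Latus rectum length = |4p| = 26.

26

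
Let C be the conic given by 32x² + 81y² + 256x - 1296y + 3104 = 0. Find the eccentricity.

Group: 32(x² + 8x) + 81(y² - 16y) = -3104
32(x + 4)² + 81(y - 8)² = -3104 + 512 + 5184 = 2592
Divide by 2592: (x + 4)²/81 + (y - 8)²/32 = 1
Ellipse, center (-4, 8), major axis horizontal; a² = 81, b² = 32.
c² = a² - b² = 49, so c = 7.
e = c/a = 7/9.

e = 7/9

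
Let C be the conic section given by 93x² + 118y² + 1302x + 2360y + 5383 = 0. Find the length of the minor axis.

93(x² + 14x) + 118(y² + 20y) = -5383
Completing the square gives 93(x + 7)² + 118(y + 10)² = -5383 + 4557 + 11800 = 10974.
Dividing both sides by 10974: (x + 7)²/118 + (y + 10)²/93 = 1
Ellipse, center (-7, -10), major axis horizontal; a² = 118, b² = 93.
b² = 93 so b = √93; the minor axis has length 2b = 2√93.

2√93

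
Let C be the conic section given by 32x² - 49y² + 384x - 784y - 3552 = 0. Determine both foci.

(-15, -8) and (3, -8)

Group the x- and y-terms: 32(x² + 12x) -49(y² + 16y) = 3552
Complete the square: 32(x + 6)² -49(y + 8)² = 3552 + 1152 - 3136 = 1568
Divide by 1568: (x + 6)²/49 - (y + 8)²/32 = 1
Hyperbola, center (-6, -8), transverse axis horizontal; a² = 49, b² = 32.
c² = a² + b² = 49 + 32 = 81, so c = 9.
Foci lie on the horizontal axis through the center: (h ± c, k).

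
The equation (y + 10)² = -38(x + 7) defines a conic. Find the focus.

(-33/2, -10)

Vertex (-7, -10); 4p = -38 so p = -19/2. Opens left.
Focus is p units from the vertex along the axis: (h + p, k).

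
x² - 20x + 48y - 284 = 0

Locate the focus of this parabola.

(10, -4)

Only x is squared. Complete the square in x: (x - 10)² = -48(y - 8).
Vertex (10, 8); 4p = -48 so p = -12. Opens down.
Focus is p units from the vertex along the axis: (h, k + p).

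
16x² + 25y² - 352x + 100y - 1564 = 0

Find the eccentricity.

16(x² - 22x) + 25(y² + 4y) = 1564
Complete the square: 16(x - 11)² + 25(y + 2)² = 1564 + 1936 + 100 = 3600
Dividing both sides by 3600: (x - 11)²/225 + (y + 2)²/144 = 1
Ellipse, center (11, -2), major axis horizontal; a² = 225, b² = 144.
c² = a² - b² = 81, so c = 9.
e = c/a = 9/15 = 3/5.

e = 3/5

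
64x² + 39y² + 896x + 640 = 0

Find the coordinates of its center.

Rearranging, 64(x² + 14x) + 39y² = -640.
Completing the square gives 64(x + 7)² + 39y² = -640 + 3136 + 0 = 2496.
Divide by 2496: (x + 7)²/39 + y²/64 = 1
Ellipse with center (-7, 0).

(-7, 0)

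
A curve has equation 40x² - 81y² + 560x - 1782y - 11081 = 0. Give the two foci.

(-18, -11) and (4, -11)

Group: 40(x² + 14x) -81(y² + 22y) = 11081
Completing the square gives 40(x + 7)² -81(y + 11)² = 11081 + 1960 - 9801 = 3240.
Dividing both sides by 3240: (x + 7)²/81 - (y + 11)²/40 = 1
Hyperbola, center (-7, -11), transverse axis horizontal; a² = 81, b² = 40.
c² = a² + b² = 81 + 40 = 121, so c = 11.
Foci lie on the horizontal axis through the center: (h ± c, k).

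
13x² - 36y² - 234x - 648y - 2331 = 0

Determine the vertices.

(3, -9) and (15, -9)

13(x² - 18x) -36(y² + 18y) = 2331
Complete the square in x and y: 13(x - 9)² -36(y + 9)² = 2331 + 1053 - 2916 = 468
Dividing both sides by 468: (x - 9)²/36 - (y + 9)²/13 = 1
Hyperbola, center (9, -9), transverse axis horizontal; a² = 36, b² = 13.
a = 6. Vertices at (h ± a, k).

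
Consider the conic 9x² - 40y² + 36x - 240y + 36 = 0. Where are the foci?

Collect terms: 9(x² + 4x) -40(y² + 6y) = -36
Complete the square: 9(x + 2)² -40(y + 3)² = -36 + 36 - 360 = -360
Dividing both sides by -360: (y + 3)²/9 - (x + 2)²/40 = 1
Hyperbola, center (-2, -3), transverse axis vertical; a² = 9, b² = 40.
c² = a² + b² = 9 + 40 = 49, so c = 7.
Foci lie on the vertical axis through the center: (h, k ± c).

(-2, -10) and (-2, 4)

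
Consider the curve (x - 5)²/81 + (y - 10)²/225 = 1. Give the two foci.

(5, -2) and (5, 22)

Center (5, 10). The larger denominator 225 sits under the y-term, so the major axis is vertical; a² = 225, b² = 81.
c² = a² - b² = 225 - 81 = 144, so c = 12.
Foci lie on the vertical axis through the center: (h, k ± c).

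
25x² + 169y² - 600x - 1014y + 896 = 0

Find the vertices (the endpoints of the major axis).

Collect terms: 25(x² - 24x) + 169(y² - 6y) = -896
25(x - 12)² + 169(y - 3)² = -896 + 3600 + 1521 = 4225
Divide through by 4225 to get (x - 12)²/169 + (y - 3)²/25 = 1.
Ellipse, center (12, 3), major axis horizontal; a² = 169, b² = 25.
a = 13. Vertices at (h ± a, k).

(-1, 3) and (25, 3)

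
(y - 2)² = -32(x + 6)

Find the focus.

Vertex (-6, 2); 4p = -32 so p = -8. Opens left.
Focus is p units from the vertex along the axis: (h + p, k).

(-14, 2)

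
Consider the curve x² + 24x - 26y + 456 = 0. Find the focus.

(-12, 37/2)

Only x is squared. Complete the square in x: (x + 12)² = 26(y - 12).
Vertex (-12, 12); 4p = 26 so p = 13/2. Opens up.
Focus is p units from the vertex along the axis: (h, k + p).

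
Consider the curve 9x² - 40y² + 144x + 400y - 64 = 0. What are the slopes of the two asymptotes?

Collect terms: 9(x² + 16x) -40(y² - 10y) = 64
Complete the square in x and y: 9(x + 8)² -40(y - 5)² = 64 + 576 - 1000 = -360
Divide through by -360 to get (y - 5)²/9 - (x + 8)²/40 = 1.
Hyperbola, center (-8, 5), transverse axis vertical; a² = 9, b² = 40.
For a vertical hyperbola the asymptotes have slope ±a/b.
Here that is ±3/2√10 = ±3√10/20.

3√10/20 and -3√10/20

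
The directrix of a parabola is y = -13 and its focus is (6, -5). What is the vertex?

The vertex is the midpoint between the focus and the directrix along the axis of symmetry.
Axis is vertical (directrix is horizontal). Vertex y-coordinate = (-5 + (-13))/2 = -9; x-coordinate = 6.

(6, -9)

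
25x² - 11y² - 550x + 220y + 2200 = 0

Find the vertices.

(11, 5) and (11, 15)

Rearranging, 25(x² - 22x) -11(y² - 20y) = -2200.
Complete the square: 25(x - 11)² -11(y - 10)² = -2200 + 3025 - 1100 = -275
Divide through by -275 to get (y - 10)²/25 - (x - 11)²/11 = 1.
Hyperbola, center (11, 10), transverse axis vertical; a² = 25, b² = 11.
a = 5. Vertices at (h, k ± a).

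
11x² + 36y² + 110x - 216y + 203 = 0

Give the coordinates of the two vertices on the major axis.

(-11, 3) and (1, 3)

11(x² + 10x) + 36(y² - 6y) = -203
Complete the square: 11(x + 5)² + 36(y - 3)² = -203 + 275 + 324 = 396
Divide through by 396 to get (x + 5)²/36 + (y - 3)²/11 = 1.
Ellipse, center (-5, 3), major axis horizontal; a² = 36, b² = 11.
a = 6. Vertices at (h ± a, k).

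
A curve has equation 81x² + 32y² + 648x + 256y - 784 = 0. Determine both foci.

(-4, -11) and (-4, 3)

Collect terms: 81(x² + 8x) + 32(y² + 8y) = 784
Complete the square in x and y: 81(x + 4)² + 32(y + 4)² = 784 + 1296 + 512 = 2592
Dividing both sides by 2592: (x + 4)²/32 + (y + 4)²/81 = 1
Ellipse, center (-4, -4), major axis vertical; a² = 81, b² = 32.
c² = a² - b² = 81 - 32 = 49, so c = 7.
Foci lie on the vertical axis through the center: (h, k ± c).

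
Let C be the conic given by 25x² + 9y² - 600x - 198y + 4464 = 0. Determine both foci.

(12, 7) and (12, 15)

25(x² - 24x) + 9(y² - 22y) = -4464
Complete the square: 25(x - 12)² + 9(y - 11)² = -4464 + 3600 + 1089 = 225
Divide through by 225 to get (x - 12)²/9 + (y - 11)²/25 = 1.
Ellipse, center (12, 11), major axis vertical; a² = 25, b² = 9.
c² = a² - b² = 25 - 9 = 16, so c = 4.
Foci lie on the vertical axis through the center: (h, k ± c).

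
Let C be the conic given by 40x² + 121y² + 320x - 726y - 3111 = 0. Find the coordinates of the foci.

Group: 40(x² + 8x) + 121(y² - 6y) = 3111
Complete the square in x and y: 40(x + 4)² + 121(y - 3)² = 3111 + 640 + 1089 = 4840
Dividing both sides by 4840: (x + 4)²/121 + (y - 3)²/40 = 1
Ellipse, center (-4, 3), major axis horizontal; a² = 121, b² = 40.
c² = a² - b² = 121 - 40 = 81, so c = 9.
Foci lie on the horizontal axis through the center: (h ± c, k).

(-13, 3) and (5, 3)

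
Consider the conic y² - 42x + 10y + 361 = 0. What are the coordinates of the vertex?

(8, -5)

Only y is squared. Complete the square in y: (y + 5)² = 42(x - 8).
Vertex (8, -5); 4p = 42 so p = 21/2. Opens right.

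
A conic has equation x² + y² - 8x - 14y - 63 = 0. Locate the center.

(4, 7)

Group: (x² - 8x) + (y² - 14y) = 63
Complete the square: (x - 4)² + (y - 7)² = 63 + 16 + 49 = 128
So (x - 4)² + (y - 7)² = 128.
Circle centered at (4, 7) with r² = 128.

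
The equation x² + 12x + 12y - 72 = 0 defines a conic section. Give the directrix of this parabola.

Only x is squared. Complete the square in x: (x + 6)² = -12(y - 9).
Vertex (-6, 9); 4p = -12 so p = -3. Opens down.
Directrix is the horizontal line y = k − p = 9 − (-3) = 12.

y = 12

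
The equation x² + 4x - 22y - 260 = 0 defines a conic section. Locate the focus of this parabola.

(-2, -13/2)

Only x is squared. Complete the square in x: (x + 2)² = 22(y + 12).
Vertex (-2, -12); 4p = 22 so p = 11/2. Opens up.
Focus is p units from the vertex along the axis: (h, k + p).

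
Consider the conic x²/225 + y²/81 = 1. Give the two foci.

(-12, 0) and (12, 0)

Center (0, 0). The larger denominator 225 sits under the x-term, so the major axis is horizontal; a² = 225, b² = 81.
c² = a² - b² = 225 - 81 = 144, so c = 12.
Foci lie on the horizontal axis through the center: (h ± c, k).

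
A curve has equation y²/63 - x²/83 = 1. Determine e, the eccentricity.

Center (0, 0). The positive term is the y-term, so the transverse axis is vertical; a² = 63, b² = 83.
c² = a² + b² = 146, so c = √146.
e = c/a = √146/3√7 = √1022/21.

e = √1022/21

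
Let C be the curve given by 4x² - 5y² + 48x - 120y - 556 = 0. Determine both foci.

(-6, -15) and (-6, -9)

Rearranging, 4(x² + 12x) -5(y² + 24y) = 556.
Completing the square gives 4(x + 6)² -5(y + 12)² = 556 + 144 - 720 = -20.
Dividing both sides by -20: (y + 12)²/4 - (x + 6)²/5 = 1
Hyperbola, center (-6, -12), transverse axis vertical; a² = 4, b² = 5.
c² = a² + b² = 4 + 5 = 9, so c = 3.
Foci lie on the vertical axis through the center: (h, k ± c).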